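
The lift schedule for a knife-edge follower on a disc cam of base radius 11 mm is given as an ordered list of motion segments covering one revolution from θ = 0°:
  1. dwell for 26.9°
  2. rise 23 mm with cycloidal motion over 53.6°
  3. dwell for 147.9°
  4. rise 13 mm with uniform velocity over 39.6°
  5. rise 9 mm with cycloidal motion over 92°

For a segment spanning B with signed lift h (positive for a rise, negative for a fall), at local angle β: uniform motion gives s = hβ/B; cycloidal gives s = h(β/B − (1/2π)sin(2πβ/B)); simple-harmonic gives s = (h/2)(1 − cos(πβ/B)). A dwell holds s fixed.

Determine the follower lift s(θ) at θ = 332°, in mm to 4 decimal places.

seg 1 [0°–26.9°] dwell: s stays 0.0000
seg 2 [26.9°–80.5°] cycloidal, h=23: full span → s += 23 → s = 23.0000
seg 3 [80.5°–228.4°] dwell: s stays 23.0000
seg 4 [228.4°–268°] uniform, h=13: full span → s += 13 → s = 36.0000
seg 5 [268°–360°] cycloidal, h=9: θ=332° here. β=64, B=92. 9·(0.6957 − sin(2π·0.6957)/(2π)) = 7.6106 → s = 43.6106

43.6106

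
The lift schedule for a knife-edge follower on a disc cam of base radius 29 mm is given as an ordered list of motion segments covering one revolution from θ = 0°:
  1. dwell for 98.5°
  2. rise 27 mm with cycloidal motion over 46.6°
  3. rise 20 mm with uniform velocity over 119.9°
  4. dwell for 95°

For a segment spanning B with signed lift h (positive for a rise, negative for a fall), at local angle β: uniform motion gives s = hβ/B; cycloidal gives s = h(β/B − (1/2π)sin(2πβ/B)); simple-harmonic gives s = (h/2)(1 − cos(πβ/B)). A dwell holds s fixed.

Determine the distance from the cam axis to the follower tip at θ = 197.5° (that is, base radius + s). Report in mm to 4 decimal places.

seg 1 [0°–98.5°] dwell: s stays 0.0000
seg 2 [98.5°–145.1°] cycloidal, h=27: full span → s += 27 → s = 27.0000
seg 3 [145.1°–265°] uniform, h=20: θ=197.5° here. β=52.4, B=119.9. 20·52.4/119.9 = 8.7406 → s = 35.7406
radial distance = base radius + s = 29 + 35.7406 = 64.7406

64.7406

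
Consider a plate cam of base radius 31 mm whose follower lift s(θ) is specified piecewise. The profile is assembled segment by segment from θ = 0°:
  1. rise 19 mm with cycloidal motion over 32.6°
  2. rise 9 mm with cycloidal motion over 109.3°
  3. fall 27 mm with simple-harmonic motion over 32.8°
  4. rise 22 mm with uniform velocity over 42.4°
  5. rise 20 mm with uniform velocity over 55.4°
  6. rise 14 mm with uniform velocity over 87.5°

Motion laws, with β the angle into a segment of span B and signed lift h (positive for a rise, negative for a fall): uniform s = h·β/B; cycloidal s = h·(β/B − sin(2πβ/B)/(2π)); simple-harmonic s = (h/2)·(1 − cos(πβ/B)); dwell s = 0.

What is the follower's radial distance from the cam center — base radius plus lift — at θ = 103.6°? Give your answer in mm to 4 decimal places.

seg 1 [0°–32.6°] cycloidal, h=19: full span → s += 19 → s = 19.0000
seg 2 [32.6°–141.9°] cycloidal, h=9: θ=103.6° here. β=71, B=109.3. 9·(0.6496 − sin(2π·0.6496)/(2π)) = 7.0029 → s = 26.0029
radial distance = base radius + s = 31 + 26.0029 = 57.0029

57.0029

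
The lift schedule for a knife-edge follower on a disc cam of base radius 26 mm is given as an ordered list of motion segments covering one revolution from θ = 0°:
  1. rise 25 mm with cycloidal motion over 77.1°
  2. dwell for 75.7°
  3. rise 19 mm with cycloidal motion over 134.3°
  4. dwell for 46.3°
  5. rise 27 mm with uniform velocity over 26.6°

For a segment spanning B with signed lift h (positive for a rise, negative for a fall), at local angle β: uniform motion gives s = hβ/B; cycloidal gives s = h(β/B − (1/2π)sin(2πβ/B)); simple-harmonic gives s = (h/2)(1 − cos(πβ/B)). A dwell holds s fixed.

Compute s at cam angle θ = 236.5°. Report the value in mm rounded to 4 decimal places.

seg 1 [0°–77.1°] cycloidal, h=25: full span → s += 25 → s = 25.0000
seg 2 [77.1°–152.8°] dwell: s stays 25.0000
seg 3 [152.8°–287.1°] cycloidal, h=19: θ=236.5° here. β=83.7, B=134.3. 19·(0.6232 − sin(2π·0.6232)/(2π)) = 13.9558 → s = 38.9558

38.9558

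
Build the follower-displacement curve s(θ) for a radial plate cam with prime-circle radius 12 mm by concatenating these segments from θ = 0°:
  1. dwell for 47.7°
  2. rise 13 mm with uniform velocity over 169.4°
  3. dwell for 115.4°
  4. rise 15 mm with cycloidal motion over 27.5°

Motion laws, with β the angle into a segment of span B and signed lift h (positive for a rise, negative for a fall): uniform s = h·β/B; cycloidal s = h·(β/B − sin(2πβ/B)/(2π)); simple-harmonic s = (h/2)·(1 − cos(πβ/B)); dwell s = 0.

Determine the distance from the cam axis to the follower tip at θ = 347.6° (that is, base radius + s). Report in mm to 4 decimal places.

seg 1 [0°–47.7°] dwell: s stays 0.0000
seg 2 [47.7°–217.1°] uniform, h=13: full span → s += 13 → s = 13.0000
seg 3 [217.1°–332.5°] dwell: s stays 13.0000
seg 4 [332.5°–360°] cycloidal, h=15: θ=347.6° here. β=15.1, B=27.5. 15·(0.5491 − sin(2π·0.5491)/(2π)) = 8.9611 → s = 21.9611
radial distance = base radius + s = 12 + 21.9611 = 33.9611

33.9611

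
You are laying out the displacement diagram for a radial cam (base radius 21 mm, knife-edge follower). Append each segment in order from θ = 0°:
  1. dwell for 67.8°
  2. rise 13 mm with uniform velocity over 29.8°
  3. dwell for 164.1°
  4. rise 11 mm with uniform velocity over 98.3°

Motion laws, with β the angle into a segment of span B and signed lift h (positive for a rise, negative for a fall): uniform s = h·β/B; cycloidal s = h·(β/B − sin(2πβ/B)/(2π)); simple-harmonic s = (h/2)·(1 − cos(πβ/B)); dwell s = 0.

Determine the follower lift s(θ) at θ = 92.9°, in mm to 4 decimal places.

seg 1 [0°–67.8°] dwell: s stays 0.0000
seg 2 [67.8°–97.6°] uniform, h=13: θ=92.9° here. β=25.1, B=29.8. 13·25.1/29.8 = 10.9497 → s = 10.9497

10.9497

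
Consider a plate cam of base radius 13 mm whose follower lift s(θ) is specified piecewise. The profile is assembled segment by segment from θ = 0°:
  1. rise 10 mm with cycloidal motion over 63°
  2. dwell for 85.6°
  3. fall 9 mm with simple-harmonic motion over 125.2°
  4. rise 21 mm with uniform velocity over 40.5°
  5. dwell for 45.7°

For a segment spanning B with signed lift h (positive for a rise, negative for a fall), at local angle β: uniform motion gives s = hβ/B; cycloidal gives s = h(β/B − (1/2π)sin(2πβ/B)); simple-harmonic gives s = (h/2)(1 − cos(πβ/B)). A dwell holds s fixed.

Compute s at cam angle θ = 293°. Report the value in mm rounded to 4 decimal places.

seg 1 [0°–63°] cycloidal, h=10: full span → s += 10 → s = 10.0000
seg 2 [63°–148.6°] dwell: s stays 10.0000
seg 3 [148.6°–273.8°] simple-harmonic, h=-9: full span → s += -9 → s = 1.0000
seg 4 [273.8°–314.3°] uniform, h=21: θ=293° here. β=19.2, B=40.5. 21·19.2/40.5 = 9.9556 → s = 10.9556

10.9556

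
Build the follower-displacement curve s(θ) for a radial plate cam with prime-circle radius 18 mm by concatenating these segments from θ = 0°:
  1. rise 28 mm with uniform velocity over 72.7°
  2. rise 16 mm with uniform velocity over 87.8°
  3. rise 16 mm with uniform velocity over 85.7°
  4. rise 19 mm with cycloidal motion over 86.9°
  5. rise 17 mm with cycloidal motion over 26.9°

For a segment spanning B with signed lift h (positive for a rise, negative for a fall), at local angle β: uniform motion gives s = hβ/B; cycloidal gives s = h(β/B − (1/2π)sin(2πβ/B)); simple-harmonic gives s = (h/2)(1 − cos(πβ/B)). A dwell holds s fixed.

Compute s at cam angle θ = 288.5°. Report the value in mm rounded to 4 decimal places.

seg 1 [0°–72.7°] uniform, h=28: full span → s += 28 → s = 28.0000
seg 2 [72.7°–160.5°] uniform, h=16: full span → s += 16 → s = 44.0000
seg 3 [160.5°–246.2°] uniform, h=16: full span → s += 16 → s = 60.0000
seg 4 [246.2°–333.1°] cycloidal, h=19: θ=288.5° here. β=42.3, B=86.9. 19·(0.4868 − sin(2π·0.4868)/(2π)) = 8.9974 → s = 68.9974

68.9974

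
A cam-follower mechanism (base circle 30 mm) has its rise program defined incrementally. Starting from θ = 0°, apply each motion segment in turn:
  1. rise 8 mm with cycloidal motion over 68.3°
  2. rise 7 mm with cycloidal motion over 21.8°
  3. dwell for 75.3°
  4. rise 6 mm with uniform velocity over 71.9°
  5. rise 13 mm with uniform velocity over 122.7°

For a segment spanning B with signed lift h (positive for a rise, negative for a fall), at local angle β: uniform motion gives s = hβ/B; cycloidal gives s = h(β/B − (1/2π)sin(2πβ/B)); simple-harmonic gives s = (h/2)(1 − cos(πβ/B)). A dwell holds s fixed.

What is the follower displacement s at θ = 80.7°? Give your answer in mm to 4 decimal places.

seg 1 [0°–68.3°] cycloidal, h=8: full span → s += 8 → s = 8.0000
seg 2 [68.3°–90.1°] cycloidal, h=7: θ=80.7° here. β=12.4, B=21.8. 7·(0.5688 − sin(2π·0.5688)/(2π)) = 4.4484 → s = 12.4484

12.4484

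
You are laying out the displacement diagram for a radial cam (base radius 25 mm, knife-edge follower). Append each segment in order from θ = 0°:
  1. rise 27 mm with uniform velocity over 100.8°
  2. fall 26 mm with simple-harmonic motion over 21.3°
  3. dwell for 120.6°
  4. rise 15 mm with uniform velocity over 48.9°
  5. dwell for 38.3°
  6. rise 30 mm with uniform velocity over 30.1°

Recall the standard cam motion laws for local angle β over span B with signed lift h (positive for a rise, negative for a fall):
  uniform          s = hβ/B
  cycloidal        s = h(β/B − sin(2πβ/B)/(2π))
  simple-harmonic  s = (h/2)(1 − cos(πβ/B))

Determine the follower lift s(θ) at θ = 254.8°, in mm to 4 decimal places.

seg 1 [0°–100.8°] uniform, h=27: full span → s += 27 → s = 27.0000
seg 2 [100.8°–122.1°] simple-harmonic, h=-26: full span → s += -26 → s = 1.0000
seg 3 [122.1°–242.7°] dwell: s stays 1.0000
seg 4 [242.7°–291.6°] uniform, h=15: θ=254.8° here. β=12.1, B=48.9. 15·12.1/48.9 = 3.7117 → s = 4.7117

4.7117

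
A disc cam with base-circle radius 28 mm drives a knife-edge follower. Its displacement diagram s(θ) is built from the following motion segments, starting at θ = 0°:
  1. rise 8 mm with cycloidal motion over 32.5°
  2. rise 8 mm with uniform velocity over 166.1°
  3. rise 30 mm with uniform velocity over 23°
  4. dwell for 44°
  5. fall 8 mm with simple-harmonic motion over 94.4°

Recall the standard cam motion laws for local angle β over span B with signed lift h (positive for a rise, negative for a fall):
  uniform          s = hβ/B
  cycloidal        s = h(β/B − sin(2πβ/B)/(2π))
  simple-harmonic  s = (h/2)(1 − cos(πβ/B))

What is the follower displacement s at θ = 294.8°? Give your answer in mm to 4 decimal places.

seg 1 [0°–32.5°] cycloidal, h=8: full span → s += 8 → s = 8.0000
seg 2 [32.5°–198.6°] uniform, h=8: full span → s += 8 → s = 16.0000
seg 3 [198.6°–221.6°] uniform, h=30: full span → s += 30 → s = 46.0000
seg 4 [221.6°–265.6°] dwell: s stays 46.0000
seg 5 [265.6°–360°] simple-harmonic, h=-8: θ=294.8° here. β=29.2, B=94.4. -8/2·(1 − cos(π·0.3093)) = -1.7446 → s = 44.2554

44.2554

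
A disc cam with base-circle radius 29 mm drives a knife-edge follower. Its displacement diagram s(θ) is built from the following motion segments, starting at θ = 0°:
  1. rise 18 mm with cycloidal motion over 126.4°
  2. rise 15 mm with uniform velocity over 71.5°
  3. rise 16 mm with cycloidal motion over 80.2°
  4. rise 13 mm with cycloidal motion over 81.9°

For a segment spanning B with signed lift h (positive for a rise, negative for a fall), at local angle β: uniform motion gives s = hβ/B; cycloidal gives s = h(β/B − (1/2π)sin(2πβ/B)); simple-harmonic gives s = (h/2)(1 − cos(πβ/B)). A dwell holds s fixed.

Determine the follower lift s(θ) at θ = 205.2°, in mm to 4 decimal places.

seg 1 [0°–126.4°] cycloidal, h=18: full span → s += 18 → s = 18.0000
seg 2 [126.4°–197.9°] uniform, h=15: full span → s += 15 → s = 33.0000
seg 3 [197.9°–278.1°] cycloidal, h=16: θ=205.2° here. β=7.3, B=80.2. 16·(0.0910 − sin(2π·0.0910)/(2π)) = 0.0781 → s = 33.0781

33.0781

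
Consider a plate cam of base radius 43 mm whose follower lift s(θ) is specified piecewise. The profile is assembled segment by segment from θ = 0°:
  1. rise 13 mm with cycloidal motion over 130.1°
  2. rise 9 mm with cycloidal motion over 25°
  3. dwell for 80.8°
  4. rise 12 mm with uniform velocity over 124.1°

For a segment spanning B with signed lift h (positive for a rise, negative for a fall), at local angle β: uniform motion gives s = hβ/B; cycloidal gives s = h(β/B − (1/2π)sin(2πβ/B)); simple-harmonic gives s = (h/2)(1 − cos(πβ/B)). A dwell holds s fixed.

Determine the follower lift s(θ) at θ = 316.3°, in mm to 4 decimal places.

seg 1 [0°–130.1°] cycloidal, h=13: full span → s += 13 → s = 13.0000
seg 2 [130.1°–155.1°] cycloidal, h=9: full span → s += 9 → s = 22.0000
seg 3 [155.1°–235.9°] dwell: s stays 22.0000
seg 4 [235.9°–360°] uniform, h=12: θ=316.3° here. β=80.4, B=124.1. 12·80.4/124.1 = 7.7744 → s = 29.7744

29.7744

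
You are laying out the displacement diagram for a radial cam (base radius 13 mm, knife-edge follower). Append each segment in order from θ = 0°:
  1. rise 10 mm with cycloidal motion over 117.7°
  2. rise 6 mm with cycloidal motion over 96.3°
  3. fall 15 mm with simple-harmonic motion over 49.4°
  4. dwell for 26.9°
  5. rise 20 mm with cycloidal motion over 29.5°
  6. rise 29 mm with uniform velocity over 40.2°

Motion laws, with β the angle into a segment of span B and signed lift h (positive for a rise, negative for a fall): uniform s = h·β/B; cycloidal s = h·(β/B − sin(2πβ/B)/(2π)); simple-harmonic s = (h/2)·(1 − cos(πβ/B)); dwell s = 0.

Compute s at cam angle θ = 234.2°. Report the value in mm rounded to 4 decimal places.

seg 1 [0°–117.7°] cycloidal, h=10: full span → s += 10 → s = 10.0000
seg 2 [117.7°–214°] cycloidal, h=6: full span → s += 6 → s = 16.0000
seg 3 [214°–263.4°] simple-harmonic, h=-15: θ=234.2° here. β=20.2, B=49.4. -15/2·(1 − cos(π·0.4089)) = -5.3828 → s = 10.6172

10.6172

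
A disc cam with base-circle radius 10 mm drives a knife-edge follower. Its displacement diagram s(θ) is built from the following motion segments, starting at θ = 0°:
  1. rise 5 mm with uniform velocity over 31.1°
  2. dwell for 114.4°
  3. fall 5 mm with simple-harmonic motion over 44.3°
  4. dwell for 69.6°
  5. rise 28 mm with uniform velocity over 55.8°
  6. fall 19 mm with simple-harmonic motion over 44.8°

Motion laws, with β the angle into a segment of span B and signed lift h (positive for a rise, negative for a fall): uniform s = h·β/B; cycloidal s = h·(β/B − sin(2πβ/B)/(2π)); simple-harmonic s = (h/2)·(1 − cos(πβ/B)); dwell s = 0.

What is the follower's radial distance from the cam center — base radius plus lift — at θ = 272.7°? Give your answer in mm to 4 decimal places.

seg 1 [0°–31.1°] uniform, h=5: full span → s += 5 → s = 5.0000
seg 2 [31.1°–145.5°] dwell: s stays 5.0000
seg 3 [145.5°–189.8°] simple-harmonic, h=-5: full span → s += -5 → s = 0.0000
seg 4 [189.8°–259.4°] dwell: s stays 0.0000
seg 5 [259.4°–315.2°] uniform, h=28: θ=272.7° here. β=13.3, B=55.8. 28·13.3/55.8 = 6.6738 → s = 6.6738
radial distance = base radius + s = 10 + 6.6738 = 16.6738

16.6738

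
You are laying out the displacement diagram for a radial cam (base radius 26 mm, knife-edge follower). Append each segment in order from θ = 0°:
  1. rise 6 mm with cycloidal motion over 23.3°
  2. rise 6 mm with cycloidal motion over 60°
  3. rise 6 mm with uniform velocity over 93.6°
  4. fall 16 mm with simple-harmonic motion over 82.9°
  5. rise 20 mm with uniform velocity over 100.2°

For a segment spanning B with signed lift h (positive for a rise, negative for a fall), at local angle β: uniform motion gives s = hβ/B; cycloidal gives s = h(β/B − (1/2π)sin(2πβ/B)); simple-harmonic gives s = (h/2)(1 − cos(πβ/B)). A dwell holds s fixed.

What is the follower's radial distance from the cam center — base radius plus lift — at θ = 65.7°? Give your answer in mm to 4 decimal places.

seg 1 [0°–23.3°] cycloidal, h=6: full span → s += 6 → s = 6.0000
seg 2 [23.3°–83.3°] cycloidal, h=6: θ=65.7° here. β=42.4, B=60. 6·(0.7067 − sin(2π·0.7067)/(2π)) = 5.1598 → s = 11.1598
radial distance = base radius + s = 26 + 11.1598 = 37.1598

37.1598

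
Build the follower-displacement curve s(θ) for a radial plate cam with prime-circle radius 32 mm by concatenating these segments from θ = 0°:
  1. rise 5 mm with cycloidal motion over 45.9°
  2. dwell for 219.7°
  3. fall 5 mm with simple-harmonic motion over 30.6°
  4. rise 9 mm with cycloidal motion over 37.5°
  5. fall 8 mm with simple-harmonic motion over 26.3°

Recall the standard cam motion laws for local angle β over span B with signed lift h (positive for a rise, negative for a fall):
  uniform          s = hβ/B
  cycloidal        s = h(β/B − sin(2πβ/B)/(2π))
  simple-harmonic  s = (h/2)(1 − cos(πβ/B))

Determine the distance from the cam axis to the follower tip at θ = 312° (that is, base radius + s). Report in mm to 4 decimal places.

seg 1 [0°–45.9°] cycloidal, h=5: full span → s += 5 → s = 5.0000
seg 2 [45.9°–265.6°] dwell: s stays 5.0000
seg 3 [265.6°–296.2°] simple-harmonic, h=-5: full span → s += -5 → s = 0.0000
seg 4 [296.2°–333.7°] cycloidal, h=9: θ=312° here. β=15.8, B=37.5. 9·(0.4213 − sin(2π·0.4213)/(2π)) = 3.1125 → s = 3.1125
radial distance = base radius + s = 32 + 3.1125 = 35.1125

35.1125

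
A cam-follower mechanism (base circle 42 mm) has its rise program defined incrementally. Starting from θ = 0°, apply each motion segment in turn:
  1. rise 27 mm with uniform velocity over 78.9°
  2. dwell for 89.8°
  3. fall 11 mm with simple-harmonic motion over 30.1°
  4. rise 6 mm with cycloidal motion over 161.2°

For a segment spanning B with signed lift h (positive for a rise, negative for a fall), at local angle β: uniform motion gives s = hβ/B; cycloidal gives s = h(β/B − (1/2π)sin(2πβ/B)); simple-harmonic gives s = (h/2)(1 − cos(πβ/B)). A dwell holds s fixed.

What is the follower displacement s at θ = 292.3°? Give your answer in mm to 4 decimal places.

seg 1 [0°–78.9°] uniform, h=27: full span → s += 27 → s = 27.0000
seg 2 [78.9°–168.7°] dwell: s stays 27.0000
seg 3 [168.7°–198.8°] simple-harmonic, h=-11: full span → s += -11 → s = 16.0000
seg 4 [198.8°–360°] cycloidal, h=6: θ=292.3° here. β=93.5, B=161.2. 6·(0.5800 − sin(2π·0.5800)/(2π)) = 3.9403 → s = 19.9403

19.9403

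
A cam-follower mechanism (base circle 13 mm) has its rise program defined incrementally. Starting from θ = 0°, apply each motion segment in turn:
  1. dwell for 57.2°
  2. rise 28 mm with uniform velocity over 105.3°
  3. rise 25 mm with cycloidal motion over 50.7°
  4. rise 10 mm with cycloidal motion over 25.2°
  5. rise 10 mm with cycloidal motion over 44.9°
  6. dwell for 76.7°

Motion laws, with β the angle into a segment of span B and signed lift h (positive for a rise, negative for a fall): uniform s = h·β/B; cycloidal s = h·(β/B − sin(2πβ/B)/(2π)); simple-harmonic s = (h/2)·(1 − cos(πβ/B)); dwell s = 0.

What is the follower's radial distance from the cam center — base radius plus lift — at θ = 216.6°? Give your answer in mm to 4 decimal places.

seg 1 [0°–57.2°] dwell: s stays 0.0000
seg 2 [57.2°–162.5°] uniform, h=28: full span → s += 28 → s = 28.0000
seg 3 [162.5°–213.2°] cycloidal, h=25: full span → s += 25 → s = 53.0000
seg 4 [213.2°–238.4°] cycloidal, h=10: θ=216.6° here. β=3.4, B=25.2. 10·(0.1349 − sin(2π·0.1349)/(2π)) = 0.1559 → s = 53.1559
radial distance = base radius + s = 13 + 53.1559 = 66.1559

66.1559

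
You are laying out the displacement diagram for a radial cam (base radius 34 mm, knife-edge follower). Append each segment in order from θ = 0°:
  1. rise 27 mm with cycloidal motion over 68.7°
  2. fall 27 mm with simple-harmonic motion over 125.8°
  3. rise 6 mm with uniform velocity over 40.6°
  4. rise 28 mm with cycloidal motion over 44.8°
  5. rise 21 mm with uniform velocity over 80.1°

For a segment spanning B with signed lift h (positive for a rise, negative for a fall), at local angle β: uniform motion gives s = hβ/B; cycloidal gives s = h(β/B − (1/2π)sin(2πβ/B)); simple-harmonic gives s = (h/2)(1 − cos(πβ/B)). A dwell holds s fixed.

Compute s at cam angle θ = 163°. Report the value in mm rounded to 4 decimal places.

seg 1 [0°–68.7°] cycloidal, h=27: full span → s += 27 → s = 27.0000
seg 2 [68.7°–194.5°] simple-harmonic, h=-27: θ=163° here. β=94.3, B=125.8. -27/2·(1 − cos(π·0.7496)) = -23.0340 → s = 3.9660

3.9660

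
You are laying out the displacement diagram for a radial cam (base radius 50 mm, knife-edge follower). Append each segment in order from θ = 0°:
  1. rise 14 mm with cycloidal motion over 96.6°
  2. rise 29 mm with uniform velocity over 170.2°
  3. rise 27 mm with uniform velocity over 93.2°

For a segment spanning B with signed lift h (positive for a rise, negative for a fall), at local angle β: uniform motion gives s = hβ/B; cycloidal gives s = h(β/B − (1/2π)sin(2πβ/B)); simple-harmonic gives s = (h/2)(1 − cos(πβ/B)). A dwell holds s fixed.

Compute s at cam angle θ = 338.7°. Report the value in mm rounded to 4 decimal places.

seg 1 [0°–96.6°] cycloidal, h=14: full span → s += 14 → s = 14.0000
seg 2 [96.6°–266.8°] uniform, h=29: full span → s += 29 → s = 43.0000
seg 3 [266.8°–360°] uniform, h=27: θ=338.7° here. β=71.9, B=93.2. 27·71.9/93.2 = 20.8294 → s = 63.8294

63.8294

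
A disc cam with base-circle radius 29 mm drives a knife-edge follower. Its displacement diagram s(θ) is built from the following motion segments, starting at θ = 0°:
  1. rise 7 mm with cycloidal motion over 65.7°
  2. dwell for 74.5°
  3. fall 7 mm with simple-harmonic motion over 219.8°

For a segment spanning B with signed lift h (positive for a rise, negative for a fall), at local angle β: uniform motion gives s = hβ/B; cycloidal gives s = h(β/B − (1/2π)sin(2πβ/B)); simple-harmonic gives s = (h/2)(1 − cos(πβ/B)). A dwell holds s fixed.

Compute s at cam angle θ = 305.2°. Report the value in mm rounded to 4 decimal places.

seg 1 [0°–65.7°] cycloidal, h=7: full span → s += 7 → s = 7.0000
seg 2 [65.7°–140.2°] dwell: s stays 7.0000
seg 3 [140.2°–360°] simple-harmonic, h=-7: θ=305.2° here. β=165, B=219.8. -7/2·(1 − cos(π·0.7507)) = -5.9802 → s = 1.0198

1.0198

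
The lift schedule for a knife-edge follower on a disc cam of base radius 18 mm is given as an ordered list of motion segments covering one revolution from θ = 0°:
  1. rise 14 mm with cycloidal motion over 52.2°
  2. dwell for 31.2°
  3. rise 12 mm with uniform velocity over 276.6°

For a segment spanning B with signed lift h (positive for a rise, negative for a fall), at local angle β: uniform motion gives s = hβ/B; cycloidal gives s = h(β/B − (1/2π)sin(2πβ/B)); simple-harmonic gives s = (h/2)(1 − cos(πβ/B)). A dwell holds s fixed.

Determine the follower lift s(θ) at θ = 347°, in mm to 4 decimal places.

seg 1 [0°–52.2°] cycloidal, h=14: full span → s += 14 → s = 14.0000
seg 2 [52.2°–83.4°] dwell: s stays 14.0000
seg 3 [83.4°–360°] uniform, h=12: θ=347° here. β=263.6, B=276.6. 12·263.6/276.6 = 11.4360 → s = 25.4360

25.4360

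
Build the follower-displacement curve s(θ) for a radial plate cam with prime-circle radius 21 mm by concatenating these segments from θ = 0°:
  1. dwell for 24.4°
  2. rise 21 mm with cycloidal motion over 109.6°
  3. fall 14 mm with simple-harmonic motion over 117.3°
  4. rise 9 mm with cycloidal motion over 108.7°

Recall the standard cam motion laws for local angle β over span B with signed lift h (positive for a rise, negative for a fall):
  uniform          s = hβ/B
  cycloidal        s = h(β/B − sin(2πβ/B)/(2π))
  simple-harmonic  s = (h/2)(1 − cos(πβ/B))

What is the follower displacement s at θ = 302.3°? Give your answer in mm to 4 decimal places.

seg 1 [0°–24.4°] dwell: s stays 0.0000
seg 2 [24.4°–134°] cycloidal, h=21: full span → s += 21 → s = 21.0000
seg 3 [134°–251.3°] simple-harmonic, h=-14: full span → s += -14 → s = 7.0000
seg 4 [251.3°–360°] cycloidal, h=9: θ=302.3° here. β=51, B=108.7. 9·(0.4692 − sin(2π·0.4692)/(2π)) = 3.9470 → s = 10.9470

10.9470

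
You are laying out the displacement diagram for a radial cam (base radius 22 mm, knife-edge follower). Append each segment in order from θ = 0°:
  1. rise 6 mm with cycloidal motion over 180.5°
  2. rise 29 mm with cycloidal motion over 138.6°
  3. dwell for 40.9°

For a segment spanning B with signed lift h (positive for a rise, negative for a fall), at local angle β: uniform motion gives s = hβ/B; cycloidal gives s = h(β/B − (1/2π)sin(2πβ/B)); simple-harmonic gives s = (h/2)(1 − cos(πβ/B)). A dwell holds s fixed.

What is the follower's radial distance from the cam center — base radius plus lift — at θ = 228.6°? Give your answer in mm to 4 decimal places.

seg 1 [0°–180.5°] cycloidal, h=6: full span → s += 6 → s = 6.0000
seg 2 [180.5°–319.1°] cycloidal, h=29: θ=228.6° here. β=48.1, B=138.6. 29·(0.3470 − sin(2π·0.3470)/(2π)) = 6.2804 → s = 12.2804
radial distance = base radius + s = 22 + 12.2804 = 34.2804

34.2804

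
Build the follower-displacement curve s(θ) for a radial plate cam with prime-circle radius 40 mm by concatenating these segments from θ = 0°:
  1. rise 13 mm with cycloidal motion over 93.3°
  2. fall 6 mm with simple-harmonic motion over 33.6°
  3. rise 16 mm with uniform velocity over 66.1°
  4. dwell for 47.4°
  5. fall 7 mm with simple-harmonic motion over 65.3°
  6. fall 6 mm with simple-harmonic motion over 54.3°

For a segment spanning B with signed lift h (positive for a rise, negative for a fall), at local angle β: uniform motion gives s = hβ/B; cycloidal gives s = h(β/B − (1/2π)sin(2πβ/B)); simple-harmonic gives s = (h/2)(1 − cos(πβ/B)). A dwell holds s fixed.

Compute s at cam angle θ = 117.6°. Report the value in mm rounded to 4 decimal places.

seg 1 [0°–93.3°] cycloidal, h=13: full span → s += 13 → s = 13.0000
seg 2 [93.3°–126.9°] simple-harmonic, h=-6: θ=117.6° here. β=24.3, B=33.6. -6/2·(1 − cos(π·0.7232)) = -4.9355 → s = 8.0645

8.0645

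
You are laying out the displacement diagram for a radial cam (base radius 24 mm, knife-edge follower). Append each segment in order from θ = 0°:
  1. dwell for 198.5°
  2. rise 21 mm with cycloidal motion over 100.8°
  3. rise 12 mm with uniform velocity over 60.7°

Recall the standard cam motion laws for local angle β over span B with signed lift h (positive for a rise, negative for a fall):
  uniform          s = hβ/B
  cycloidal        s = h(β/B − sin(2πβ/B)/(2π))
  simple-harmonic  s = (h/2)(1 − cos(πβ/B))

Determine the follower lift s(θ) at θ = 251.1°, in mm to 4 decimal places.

seg 1 [0°–198.5°] dwell: s stays 0.0000
seg 2 [198.5°–299.3°] cycloidal, h=21: θ=251.1° here. β=52.6, B=100.8. 21·(0.5218 − sin(2π·0.5218)/(2π)) = 11.4152 → s = 11.4152

11.4152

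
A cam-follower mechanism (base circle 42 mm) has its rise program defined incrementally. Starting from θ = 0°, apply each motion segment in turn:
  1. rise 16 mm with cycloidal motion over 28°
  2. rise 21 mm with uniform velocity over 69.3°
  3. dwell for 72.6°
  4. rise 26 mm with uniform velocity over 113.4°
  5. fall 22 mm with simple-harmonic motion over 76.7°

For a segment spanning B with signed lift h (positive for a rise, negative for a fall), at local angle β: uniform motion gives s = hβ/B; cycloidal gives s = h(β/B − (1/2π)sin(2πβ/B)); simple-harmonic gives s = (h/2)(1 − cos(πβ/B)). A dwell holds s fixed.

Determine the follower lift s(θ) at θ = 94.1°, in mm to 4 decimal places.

seg 1 [0°–28°] cycloidal, h=16: full span → s += 16 → s = 16.0000
seg 2 [28°–97.3°] uniform, h=21: θ=94.1° here. β=66.1, B=69.3. 21·66.1/69.3 = 20.0303 → s = 36.0303

36.0303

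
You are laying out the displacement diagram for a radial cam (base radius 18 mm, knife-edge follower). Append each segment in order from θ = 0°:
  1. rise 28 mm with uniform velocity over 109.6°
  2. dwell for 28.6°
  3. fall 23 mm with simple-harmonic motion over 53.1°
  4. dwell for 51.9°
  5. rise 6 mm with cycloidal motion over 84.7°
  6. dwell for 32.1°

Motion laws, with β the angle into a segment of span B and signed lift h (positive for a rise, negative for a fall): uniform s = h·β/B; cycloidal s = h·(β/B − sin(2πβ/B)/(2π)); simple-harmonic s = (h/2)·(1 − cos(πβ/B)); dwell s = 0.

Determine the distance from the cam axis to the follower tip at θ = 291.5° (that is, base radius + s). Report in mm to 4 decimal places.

seg 1 [0°–109.6°] uniform, h=28: full span → s += 28 → s = 28.0000
seg 2 [109.6°–138.2°] dwell: s stays 28.0000
seg 3 [138.2°–191.3°] simple-harmonic, h=-23: full span → s += -23 → s = 5.0000
seg 4 [191.3°–243.2°] dwell: s stays 5.0000
seg 5 [243.2°–327.9°] cycloidal, h=6: θ=291.5° here. β=48.3, B=84.7. 6·(0.5702 − sin(2π·0.5702)/(2π)) = 3.8294 → s = 8.8294
radial distance = base radius + s = 18 + 8.8294 = 26.8294

26.8294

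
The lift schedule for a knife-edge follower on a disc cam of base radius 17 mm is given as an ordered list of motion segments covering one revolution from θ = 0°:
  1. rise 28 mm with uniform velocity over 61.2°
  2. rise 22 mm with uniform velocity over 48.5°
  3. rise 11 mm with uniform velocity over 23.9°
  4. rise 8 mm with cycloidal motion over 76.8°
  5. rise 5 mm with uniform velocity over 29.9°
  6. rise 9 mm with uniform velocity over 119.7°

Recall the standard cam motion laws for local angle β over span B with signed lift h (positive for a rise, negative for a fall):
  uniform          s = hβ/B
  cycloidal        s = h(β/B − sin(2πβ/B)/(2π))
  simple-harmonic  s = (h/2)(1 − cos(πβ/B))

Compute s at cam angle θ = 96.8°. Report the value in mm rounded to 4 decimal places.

seg 1 [0°–61.2°] uniform, h=28: full span → s += 28 → s = 28.0000
seg 2 [61.2°–109.7°] uniform, h=22: θ=96.8° here. β=35.6, B=48.5. 22·35.6/48.5 = 16.1485 → s = 44.1485

44.1485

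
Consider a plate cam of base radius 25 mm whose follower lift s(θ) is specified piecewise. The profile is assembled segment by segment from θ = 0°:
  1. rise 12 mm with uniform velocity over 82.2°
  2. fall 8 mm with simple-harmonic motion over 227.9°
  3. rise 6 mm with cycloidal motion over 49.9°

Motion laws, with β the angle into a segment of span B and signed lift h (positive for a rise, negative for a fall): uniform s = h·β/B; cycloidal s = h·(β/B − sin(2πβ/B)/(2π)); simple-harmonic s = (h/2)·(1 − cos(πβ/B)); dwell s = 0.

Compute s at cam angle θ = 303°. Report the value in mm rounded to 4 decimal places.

seg 1 [0°–82.2°] uniform, h=12: full span → s += 12 → s = 12.0000
seg 2 [82.2°–310.1°] simple-harmonic, h=-8: θ=303° here. β=220.8, B=227.9. -8/2·(1 − cos(π·0.9688)) = -7.9809 → s = 4.0191

4.0191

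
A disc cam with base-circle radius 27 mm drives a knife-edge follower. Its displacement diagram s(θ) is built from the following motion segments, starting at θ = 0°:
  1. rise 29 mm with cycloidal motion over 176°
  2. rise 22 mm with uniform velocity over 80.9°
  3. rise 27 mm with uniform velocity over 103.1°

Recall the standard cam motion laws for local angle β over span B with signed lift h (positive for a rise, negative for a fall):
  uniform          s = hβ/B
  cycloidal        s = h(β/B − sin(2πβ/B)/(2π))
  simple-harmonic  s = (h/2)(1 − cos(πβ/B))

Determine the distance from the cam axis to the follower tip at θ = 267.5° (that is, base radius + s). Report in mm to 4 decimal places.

seg 1 [0°–176°] cycloidal, h=29: full span → s += 29 → s = 29.0000
seg 2 [176°–256.9°] uniform, h=22: full span → s += 22 → s = 51.0000
seg 3 [256.9°–360°] uniform, h=27: θ=267.5° here. β=10.6, B=103.1. 27·10.6/103.1 = 2.7759 → s = 53.7759
radial distance = base radius + s = 27 + 53.7759 = 80.7759

80.7759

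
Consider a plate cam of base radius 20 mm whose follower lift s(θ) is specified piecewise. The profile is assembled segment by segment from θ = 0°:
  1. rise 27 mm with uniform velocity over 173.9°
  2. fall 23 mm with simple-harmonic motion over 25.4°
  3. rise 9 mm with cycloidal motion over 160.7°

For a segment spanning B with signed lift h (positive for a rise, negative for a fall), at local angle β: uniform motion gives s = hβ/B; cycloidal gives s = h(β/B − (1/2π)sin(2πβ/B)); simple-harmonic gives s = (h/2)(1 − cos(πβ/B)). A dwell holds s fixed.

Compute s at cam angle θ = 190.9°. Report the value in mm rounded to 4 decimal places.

seg 1 [0°–173.9°] uniform, h=27: full span → s += 27 → s = 27.0000
seg 2 [173.9°–199.3°] simple-harmonic, h=-23: θ=190.9° here. β=17, B=25.4. -23/2·(1 − cos(π·0.6693)) = -17.3319 → s = 9.6681

9.6681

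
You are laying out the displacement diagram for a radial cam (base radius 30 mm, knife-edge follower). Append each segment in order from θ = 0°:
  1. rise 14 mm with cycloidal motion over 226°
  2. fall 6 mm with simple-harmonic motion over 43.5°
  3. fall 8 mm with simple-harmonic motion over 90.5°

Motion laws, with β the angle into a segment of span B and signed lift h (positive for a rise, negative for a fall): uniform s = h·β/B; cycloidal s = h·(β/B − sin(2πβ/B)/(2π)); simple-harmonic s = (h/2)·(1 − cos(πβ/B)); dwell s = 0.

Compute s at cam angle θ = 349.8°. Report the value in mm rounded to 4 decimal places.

seg 1 [0°–226°] cycloidal, h=14: full span → s += 14 → s = 14.0000
seg 2 [226°–269.5°] simple-harmonic, h=-6: full span → s += -6 → s = 8.0000
seg 3 [269.5°–360°] simple-harmonic, h=-8: θ=349.8° here. β=80.3, B=90.5. -8/2·(1 − cos(π·0.8873)) = -7.7519 → s = 0.2481

0.2481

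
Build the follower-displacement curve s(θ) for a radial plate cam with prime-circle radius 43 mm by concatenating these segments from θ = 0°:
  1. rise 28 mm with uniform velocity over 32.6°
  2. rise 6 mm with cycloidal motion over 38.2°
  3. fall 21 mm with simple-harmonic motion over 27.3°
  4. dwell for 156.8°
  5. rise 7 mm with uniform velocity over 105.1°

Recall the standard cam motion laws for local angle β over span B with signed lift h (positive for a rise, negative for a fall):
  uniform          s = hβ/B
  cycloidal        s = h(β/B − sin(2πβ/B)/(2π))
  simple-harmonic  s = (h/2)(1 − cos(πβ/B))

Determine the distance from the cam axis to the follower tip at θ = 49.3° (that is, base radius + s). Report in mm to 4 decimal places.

seg 1 [0°–32.6°] uniform, h=28: full span → s += 28 → s = 28.0000
seg 2 [32.6°–70.8°] cycloidal, h=6: θ=49.3° here. β=16.7, B=38.2. 6·(0.4372 − sin(2π·0.4372)/(2π)) = 2.2558 → s = 30.2558
radial distance = base radius + s = 43 + 30.2558 = 73.2558

73.2558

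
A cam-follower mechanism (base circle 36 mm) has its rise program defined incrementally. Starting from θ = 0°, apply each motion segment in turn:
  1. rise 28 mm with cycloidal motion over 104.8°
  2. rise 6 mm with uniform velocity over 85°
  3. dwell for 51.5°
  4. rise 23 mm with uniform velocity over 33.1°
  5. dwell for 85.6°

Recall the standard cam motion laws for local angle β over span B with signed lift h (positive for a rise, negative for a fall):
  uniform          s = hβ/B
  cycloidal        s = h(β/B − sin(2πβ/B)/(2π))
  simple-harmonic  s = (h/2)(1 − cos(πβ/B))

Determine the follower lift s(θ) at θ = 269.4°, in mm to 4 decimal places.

seg 1 [0°–104.8°] cycloidal, h=28: full span → s += 28 → s = 28.0000
seg 2 [104.8°–189.8°] uniform, h=6: full span → s += 6 → s = 34.0000
seg 3 [189.8°–241.3°] dwell: s stays 34.0000
seg 4 [241.3°–274.4°] uniform, h=23: θ=269.4° here. β=28.1, B=33.1. 23·28.1/33.1 = 19.5257 → s = 53.5257

53.5257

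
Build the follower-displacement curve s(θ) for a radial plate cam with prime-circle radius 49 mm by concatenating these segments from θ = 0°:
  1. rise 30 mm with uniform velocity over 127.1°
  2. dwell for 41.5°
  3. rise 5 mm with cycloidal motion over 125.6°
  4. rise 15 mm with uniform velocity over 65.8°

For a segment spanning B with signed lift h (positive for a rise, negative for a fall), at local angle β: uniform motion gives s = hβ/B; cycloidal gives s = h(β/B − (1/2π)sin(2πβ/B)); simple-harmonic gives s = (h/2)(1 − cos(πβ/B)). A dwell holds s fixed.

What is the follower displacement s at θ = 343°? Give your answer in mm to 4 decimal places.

seg 1 [0°–127.1°] uniform, h=30: full span → s += 30 → s = 30.0000
seg 2 [127.1°–168.6°] dwell: s stays 30.0000
seg 3 [168.6°–294.2°] cycloidal, h=5: full span → s += 5 → s = 35.0000
seg 4 [294.2°–360°] uniform, h=15: θ=343° here. β=48.8, B=65.8. 15·48.8/65.8 = 11.1246 → s = 46.1246

46.1246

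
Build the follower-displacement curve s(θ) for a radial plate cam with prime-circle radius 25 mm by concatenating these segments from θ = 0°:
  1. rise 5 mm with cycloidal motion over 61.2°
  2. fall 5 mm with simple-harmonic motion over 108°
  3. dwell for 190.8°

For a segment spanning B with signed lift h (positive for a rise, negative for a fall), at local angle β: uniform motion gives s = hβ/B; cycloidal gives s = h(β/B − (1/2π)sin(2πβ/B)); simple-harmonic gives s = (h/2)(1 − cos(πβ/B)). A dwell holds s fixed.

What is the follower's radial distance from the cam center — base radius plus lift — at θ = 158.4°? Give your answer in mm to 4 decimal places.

seg 1 [0°–61.2°] cycloidal, h=5: full span → s += 5 → s = 5.0000
seg 2 [61.2°–169.2°] simple-harmonic, h=-5: θ=158.4° here. β=97.2, B=108. -5/2·(1 − cos(π·0.9000)) = -4.8776 → s = 0.1224
radial distance = base radius + s = 25 + 0.1224 = 25.1224

25.1224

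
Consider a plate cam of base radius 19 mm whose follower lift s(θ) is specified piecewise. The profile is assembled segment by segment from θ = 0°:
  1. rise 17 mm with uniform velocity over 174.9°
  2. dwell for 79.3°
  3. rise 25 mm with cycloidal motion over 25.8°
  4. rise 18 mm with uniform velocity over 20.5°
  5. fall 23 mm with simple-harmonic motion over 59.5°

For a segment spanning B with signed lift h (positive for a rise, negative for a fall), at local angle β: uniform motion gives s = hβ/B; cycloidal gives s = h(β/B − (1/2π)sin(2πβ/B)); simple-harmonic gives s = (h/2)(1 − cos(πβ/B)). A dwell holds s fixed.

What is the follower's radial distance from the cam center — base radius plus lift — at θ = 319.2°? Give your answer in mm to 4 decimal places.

seg 1 [0°–174.9°] uniform, h=17: full span → s += 17 → s = 17.0000
seg 2 [174.9°–254.2°] dwell: s stays 17.0000
seg 3 [254.2°–280°] cycloidal, h=25: full span → s += 25 → s = 42.0000
seg 4 [280°–300.5°] uniform, h=18: full span → s += 18 → s = 60.0000
seg 5 [300.5°–360°] simple-harmonic, h=-23: θ=319.2° here. β=18.7, B=59.5. -23/2·(1 − cos(π·0.3143)) = -5.1647 → s = 54.8353
radial distance = base radius + s = 19 + 54.8353 = 73.8353

73.8353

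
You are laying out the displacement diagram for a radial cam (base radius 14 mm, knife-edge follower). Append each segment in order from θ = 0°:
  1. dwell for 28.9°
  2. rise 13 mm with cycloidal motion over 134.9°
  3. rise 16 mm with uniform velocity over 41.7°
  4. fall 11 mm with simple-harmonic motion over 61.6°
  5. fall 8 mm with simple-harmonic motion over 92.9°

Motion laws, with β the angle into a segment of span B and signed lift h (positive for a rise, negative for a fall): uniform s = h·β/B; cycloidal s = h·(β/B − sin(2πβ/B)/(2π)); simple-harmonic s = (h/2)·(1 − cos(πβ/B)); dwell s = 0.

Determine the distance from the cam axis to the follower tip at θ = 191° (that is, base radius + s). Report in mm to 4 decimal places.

seg 1 [0°–28.9°] dwell: s stays 0.0000
seg 2 [28.9°–163.8°] cycloidal, h=13: full span → s += 13 → s = 13.0000
seg 3 [163.8°–205.5°] uniform, h=16: θ=191° here. β=27.2, B=41.7. 16·27.2/41.7 = 10.4365 → s = 23.4365
radial distance = base radius + s = 14 + 23.4365 = 37.4365

37.4365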